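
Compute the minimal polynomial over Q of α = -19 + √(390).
m_α(x) = x^2 + 38x - 29

From α + 19 = √(390), squaring gives (α + 19)^2 = 390, i.e. α^2 + 38α + 361 = 390, so α^2 + 38α - 29 = 0. The discriminant of x^2 + 38x - 29 is (38)^2 - 4·(-29) = 1444 + 116 = 1560, and 4·(390) is not a perfect square in Q since 390 is squarefree and ≠ 1. Hence x^2 + 38x - 29 is irreducible over Q and is the minimal polynomial of α.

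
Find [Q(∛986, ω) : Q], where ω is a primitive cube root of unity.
[Q(∛986, ω) : Q] = 6

[Q(∛986):Q] = 3 (min poly x^3 - 986, irreducible since 986 is not a perfect cube). [Q(ω):Q] = 2 (min poly x^2 + x + 1). Since Q(∛986) ⊂ R and ω ∉ R, we have ω ∉ Q(∛986), so x^2 + x + 1 remains irreducible over Q(∛986) and [Q(∛986, ω) : Q(∛986)] = 2. By the tower law, [Q(∛986, ω) : Q] = 3 · 2 = 6. (In fact Q(∛986, ω) is the splitting field of x^3 - 986 over Q.)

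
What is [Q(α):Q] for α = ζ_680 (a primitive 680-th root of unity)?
[Q(α):Q] = 256

The minimal polynomial of ζ_680 over Q is the 680-th cyclotomic polynomial Φ_680(x), which is irreducible over Q and has degree φ(680) = 256. Hence [Q(α):Q] = φ(680) = 256.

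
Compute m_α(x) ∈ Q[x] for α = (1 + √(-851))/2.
m_α(x) = x^2 - x + 213

From 2α - 1 = √(-851), squaring gives (2α - 1)^2 = -851, i.e. 4α^2 - 4α + 1 = -851, so α^2 - α + (1 + 851)/4 = 0. Since -851 ≡ 1 (mod 4), (1 + 851)/4 = 213 ∈ Z. The polynomial x^2 - x + 213 has discriminant 1 - 4·(213) = -851, which is not a perfect square in Q (d = -851 is squarefree and ≠ 1), so x^2 - x + 213 is irreducible over Q. It is the minimal polynomial of α.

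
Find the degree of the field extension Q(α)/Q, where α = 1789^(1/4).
[Q(α):Q] = 4

α is a root of x^4 - 1789. By Eisenstein's criterion at the prime p = 1789 (which divides the constant term 1789 but p^2 = 3200521 does not, since 1789 is squarefree), x^4 - 1789 is irreducible over Q. Hence [Q(α):Q] = 4.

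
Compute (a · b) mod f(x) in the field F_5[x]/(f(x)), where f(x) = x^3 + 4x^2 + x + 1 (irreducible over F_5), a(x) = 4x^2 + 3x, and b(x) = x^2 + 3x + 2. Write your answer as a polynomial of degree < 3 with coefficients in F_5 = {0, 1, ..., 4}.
a · b ≡ 2x^2 + 3x + 1 (mod f(x))

Multiply in F_5[x]: a(x)·b(x) = (4x^2 + 3x)·(x^2 + 3x + 2) = 4x^4 + 2x^2 + x. This has degree ≥ 3, so divide by f(x) over F_5: 4x^4 + 2x^2 + x = (4x + 4)·(x^3 + 4x^2 + x + 1) + (2x^2 + 3x + 1). Hence a·b ≡ 2x^2 + 3x + 1 (mod f). (F_5[x]/(f) is a field with 5^3 = 125 elements since f is irreducible of degree 3.)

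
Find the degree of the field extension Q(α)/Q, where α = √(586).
[Q(α):Q] = 2

[Q(α):Q] equals the degree of the minimal polynomial of α. Here α^2 = 586 and x^2 - 586 is irreducible (d = 586 is squarefree, ≠ 1, hence not a square), so deg(m_α) = 2. Thus [Q(α):Q] = 2.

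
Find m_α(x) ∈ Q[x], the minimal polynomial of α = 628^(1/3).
m_α(x) = x^3 - 628

α satisfies α^3 = 628, so x^3 - 628 annihilates α. By the rational root test, a rational root p/q (in lowest terms) of x^3 - 628 would satisfy p^3 = 628 q^3, forcing q = 1 and p^3 = 628; but 628 is not a perfect cube, contradiction. A monic cubic over Q with no rational root is irreducible (any nontrivial factorization would include a linear factor). Hence x^3 - 628 is the minimal polynomial of α, and in particular [Q(α):Q] = 3.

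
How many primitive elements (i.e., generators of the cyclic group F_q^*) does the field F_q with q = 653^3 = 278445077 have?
There are φ(278445076) = 103716288 primitive elements

F_q^* is cyclic of order q - 1 = 278445076. A cyclic group of order m has exactly φ(m) generators. Here m = 278445076 = 2^2 · 7 · 13^2 · 19^2 · 163, so the number of primitive elements is φ(278445076) = 103716288.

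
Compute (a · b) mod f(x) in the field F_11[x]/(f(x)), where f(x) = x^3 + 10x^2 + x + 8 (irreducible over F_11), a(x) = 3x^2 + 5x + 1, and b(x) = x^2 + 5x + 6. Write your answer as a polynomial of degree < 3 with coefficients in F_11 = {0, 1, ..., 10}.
a · b ≡ 9x^2 + 10x + 9 (mod f(x))

Multiply in F_11[x]: a(x)·b(x) = (3x^2 + 5x + 1)·(x^2 + 5x + 6) = 3x^4 + 9x^3 + 2x + 6. This has degree ≥ 3, so divide by f(x) over F_11: 3x^4 + 9x^3 + 2x + 6 = (3x + 1)·(x^3 + 10x^2 + x + 8) + (9x^2 + 10x + 9). Hence a·b ≡ 9x^2 + 10x + 9 (mod f). (F_11[x]/(f) is a field with 11^3 = 1331 elements since f is irreducible of degree 3.)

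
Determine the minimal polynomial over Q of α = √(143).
m_α(x) = x^2 - 143

α satisfies α^2 - 143 = 0, so x^2 - 143 annihilates α. Since d = 143 is squarefree and ≠ 1, it is not a perfect square in Q, so x^2 - 143 has no rational root and is therefore irreducible over Q (a degree-2 polynomial over a field is irreducible iff it has no root). Hence m_α(x) = x^2 - 143.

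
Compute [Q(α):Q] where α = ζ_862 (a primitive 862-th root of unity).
[Q(α):Q] = 430

The minimal polynomial of ζ_862 over Q is the 862-th cyclotomic polynomial Φ_862(x), which is irreducible over Q and has degree φ(862) = 430. Hence [Q(α):Q] = φ(862) = 430.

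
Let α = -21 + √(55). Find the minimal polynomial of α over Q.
m_α(x) = x^2 + 42x + 386

From α + 21 = √(55), squaring gives (α + 21)^2 = 55, i.e. α^2 + 42α + 441 = 55, so α^2 + 42α + 386 = 0. The discriminant of x^2 + 42x + 386 is (42)^2 - 4·(386) = 1764 - 1544 = 220, and 4·(55) is not a perfect square in Q since 55 is squarefree and ≠ 1. Hence x^2 + 42x + 386 is irreducible over Q and is the minimal polynomial of α.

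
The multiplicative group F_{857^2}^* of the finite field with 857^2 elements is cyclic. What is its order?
|F_{857^2}^*| = 734448

F_{857^2} has 857^2 = 734449 elements; its multiplicative group consists of all nonzero elements, so |F_{857^2}^*| = 734449 - 1 = 734448. (It is cyclic since any finite subgroup of the multiplicative group of a field is cyclic.)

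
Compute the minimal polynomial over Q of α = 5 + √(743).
m_α(x) = x^2 - 10x - 718

From α - 5 = √(743), squaring gives (α - 5)^2 = 743, i.e. α^2 - 10α + 25 = 743, so α^2 - 10α - 718 = 0. The discriminant of x^2 - 10x - 718 is (-10)^2 - 4·(-718) = 100 + 2872 = 2972, and 4·(743) is not a perfect square in Q since 743 is squarefree and ≠ 1. Hence x^2 - 10x - 718 is irreducible over Q and is the minimal polynomial of α.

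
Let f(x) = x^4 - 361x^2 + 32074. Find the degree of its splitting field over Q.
[K : Q] = 4

Solving the quadratic in x^2: x^2 = (361 ± √(361^2 - 4·32074))/2 = (361 ± √2025)/2 = (361 ± 45)/2, giving x^2 = 203 or x^2 = 158. So f(x) = (x^2 - 203)(x^2 - 158) and the roots of f are ±√203, ±√158. Hence the splitting field is K = Q(√203, √158). Since 203 and 158 are distinct squarefree integers > 1, their product 32074 is not a perfect square, so √158 ∉ Q(√203). By the tower law [K:Q] = [Q(√203,√158):Q(√203)] · [Q(√203):Q] = 2 · 2 = 4.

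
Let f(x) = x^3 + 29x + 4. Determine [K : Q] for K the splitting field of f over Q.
[K : Q] = 6

By the rational root test, any rational root of the monic integer polynomial f(x) = x^3 + 29x + 4 must be an integer dividing the constant term 4, i.e. one of ±{1, 2, 4}. Evaluating: f(1) = 34, f(-1) = -26, f(2) = 70, f(-2) = -62, f(4) = 184, f(-4) = -176; none is 0, so f has no rational root and is therefore irreducible over Q (a cubic with no linear factor over a field is irreducible). For an irreducible cubic, the Galois group is A_3 or S_3 according as the discriminant disc(f) = -4a^3 - 27b^2 = -4·(29)^3 - 27·(4)^2 = -97988 is or is not a square in Q. Here disc(f) = -97988 is not a perfect square in Q, so the Galois group of f over Q is not contained in A_3 and must be all of S_3. The splitting field has degree |S_3| = 6 over Q, so [K : Q] = 6.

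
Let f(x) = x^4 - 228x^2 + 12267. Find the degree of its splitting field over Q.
[K : Q] = 4

Solving the quadratic in x^2: x^2 = (228 ± √(228^2 - 4·12267))/2 = (228 ± √2916)/2 = (228 ± 54)/2, giving x^2 = 87 or x^2 = 141. So f(x) = (x^2 - 87)(x^2 - 141) and the roots of f are ±√87, ±√141. Hence the splitting field is K = Q(√87, √141). Since 87 and 141 are distinct squarefree integers > 1, their product 12267 is not a perfect square, so √141 ∉ Q(√87). By the tower law [K:Q] = [Q(√87,√141):Q(√87)] · [Q(√87):Q] = 2 · 2 = 4.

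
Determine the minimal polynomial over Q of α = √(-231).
m_α(x) = x^2 + 231

α satisfies α^2 + 231 = 0, so x^2 + 231 annihilates α. Since d = -231 is squarefree and ≠ 1, it is not a perfect square in Q, so x^2 + 231 has no rational root and is therefore irreducible over Q (a degree-2 polynomial over a field is irreducible iff it has no root). Hence m_α(x) = x^2 + 231.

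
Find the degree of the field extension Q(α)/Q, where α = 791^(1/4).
[Q(α):Q] = 4

α is a root of x^4 - 791. By Eisenstein's criterion at the prime p = 7 (which divides the constant term 791 but p^2 = 49 does not, since 791 is squarefree), x^4 - 791 is irreducible over Q. Hence [Q(α):Q] = 4.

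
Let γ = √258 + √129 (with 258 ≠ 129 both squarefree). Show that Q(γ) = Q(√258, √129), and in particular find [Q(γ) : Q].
[Q(γ) : Q] = 4 (equivalently, Q(γ) = Q(√258, √129))

Obviously Q(γ) ⊆ Q(√258, √129), and [Q(√258, √129):Q] = 4 (since 258, 129 are distinct squarefree integers > 1 with 33282 not a perfect square). To show equality we compute the minimal polynomial of γ. From γ = √258 + √129: γ^2 = 258 + 2√(33282) + 129 = 387 + 2√(33282), so γ^2 - 387 = 2√(33282); squaring, (γ^2 - 387)^2 = 4·33282, i.e. γ^4 - 774γ^2 + 149769 - 133128 = 0, i.e. γ^4 - 774γ^2 + 16641 = 0. So γ is a root of x^4 - 774x^2 + 16641. This polynomial is irreducible over Q: it has no rational root (each ±√258 ± √129 is irrational), and any factorization into two quadratics over Q would force √(33282) ∈ Q (pairing opposite roots) or √258, √129 ∈ Q (other pairings), all impossible. Hence [Q(γ):Q] = 4 = [Q(√258, √129):Q], so Q(γ) = Q(√258, √129).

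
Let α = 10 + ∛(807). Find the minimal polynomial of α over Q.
m_α(x) = x^3 - 30x^2 + 300x - 1807

Set β = α - 10 = ∛(807), so β^3 = 807. Then (α - 10)^3 - 807 = 0, i.e. α is a root of g(x) = (x - 10)^3 - 807 = x^3 - 30x^2 + 300x - 1807. Since g(x) = h(x - 10) where h(x) = x^3 - 807, and h is irreducible over Q (because 807 is not a perfect cube, so h has no rational root, and a monic cubic with no rational root is irreducible), g is also irreducible (irreducibility is preserved under the substitution x → x - 10). Hence m_α(x) = x^3 - 30x^2 + 300x - 1807.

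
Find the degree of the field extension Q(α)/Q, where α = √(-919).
[Q(α):Q] = 2

[Q(α):Q] equals the degree of the minimal polynomial of α. Here α^2 = -919 and x^2 + 919 is irreducible (d = -919 is squarefree, ≠ 1, hence not a square), so deg(m_α) = 2. Thus [Q(α):Q] = 2.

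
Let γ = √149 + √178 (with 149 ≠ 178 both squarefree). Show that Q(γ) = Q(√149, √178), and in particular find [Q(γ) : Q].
[Q(γ) : Q] = 4 (equivalently, Q(γ) = Q(√149, √178))

Obviously Q(γ) ⊆ Q(√149, √178), and [Q(√149, √178):Q] = 4 (since 149, 178 are distinct squarefree integers > 1 with 26522 not a perfect square). To show equality we compute the minimal polynomial of γ. From γ = √149 + √178: γ^2 = 149 + 2√(26522) + 178 = 327 + 2√(26522), so γ^2 - 327 = 2√(26522); squaring, (γ^2 - 327)^2 = 4·26522, i.e. γ^4 - 654γ^2 + 106929 - 106088 = 0, i.e. γ^4 - 654γ^2 + 841 = 0. So γ is a root of x^4 - 654x^2 + 841. This polynomial is irreducible over Q: it has no rational root (each ±√149 ± √178 is irrational), and any factorization into two quadratics over Q would force √(26522) ∈ Q (pairing opposite roots) or √149, √178 ∈ Q (other pairings), all impossible. Hence [Q(γ):Q] = 4 = [Q(√149, √178):Q], so Q(γ) = Q(√149, √178).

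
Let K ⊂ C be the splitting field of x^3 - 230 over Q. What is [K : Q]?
[K : Q] = 6

The roots of x^3 - 230 are ∛230, ω∛230, ω^2∛230 where ω = e^(2πi/3) is a primitive cube root of unity, so K = Q(∛230, ω). Now [Q(∛230):Q] = 3 (since 230 is not a perfect cube, x^3 - 230 is irreducible) and [Q(ω):Q] = 2. Both 2 and 3 divide [K:Q], and [K:Q] ≤ 3·2 = 6, so [K:Q] = 6. (Equivalently: Q(∛230) ⊂ R but ω ∉ R, so [K : Q(∛230)] = 2.)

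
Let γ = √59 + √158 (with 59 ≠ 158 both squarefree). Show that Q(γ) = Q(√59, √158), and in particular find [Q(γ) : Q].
[Q(γ) : Q] = 4 (equivalently, Q(γ) = Q(√59, √158))

Obviously Q(γ) ⊆ Q(√59, √158), and [Q(√59, √158):Q] = 4 (since 59, 158 are distinct squarefree integers > 1 with 9322 not a perfect square). To show equality we compute the minimal polynomial of γ. From γ = √59 + √158: γ^2 = 59 + 2√(9322) + 158 = 217 + 2√(9322), so γ^2 - 217 = 2√(9322); squaring, (γ^2 - 217)^2 = 4·9322, i.e. γ^4 - 434γ^2 + 47089 - 37288 = 0, i.e. γ^4 - 434γ^2 + 9801 = 0. So γ is a root of x^4 - 434x^2 + 9801. This polynomial is irreducible over Q: it has no rational root (each ±√59 ± √158 is irrational), and any factorization into two quadratics over Q would force √(9322) ∈ Q (pairing opposite roots) or √59, √158 ∈ Q (other pairings), all impossible. Hence [Q(γ):Q] = 4 = [Q(√59, √158):Q], so Q(γ) = Q(√59, √158).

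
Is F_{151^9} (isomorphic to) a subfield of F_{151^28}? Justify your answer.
No: F_{151^9} is not a subfield of F_{151^28}

F_{p^m} embeds in F_{p^n} iff m | n. Here 9 ∤ 28 (since 28 = 3·9 + 1 with remainder 1 ≠ 0), so F_{151^9} is not a subfield of F_{151^28}. Equivalently: if it were, the tower law would give 9 = [F_{151^9}:F_151] dividing [F_{151^28}:F_151] = 28, contradiction.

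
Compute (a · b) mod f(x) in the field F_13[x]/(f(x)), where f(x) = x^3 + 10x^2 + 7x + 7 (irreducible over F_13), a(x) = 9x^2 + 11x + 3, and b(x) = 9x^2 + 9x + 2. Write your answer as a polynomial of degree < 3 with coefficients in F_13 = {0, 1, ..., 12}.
a · b ≡ x^2 + 5x + 9 (mod f(x))

Multiply in F_13[x]: a(x)·b(x) = (9x^2 + 11x + 3)·(9x^2 + 9x + 2) = 3x^4 + 11x^3 + x^2 + 10x + 6. This has degree ≥ 3, so divide by f(x) over F_13: 3x^4 + 11x^3 + x^2 + 10x + 6 = (3x + 7)·(x^3 + 10x^2 + 7x + 7) + (x^2 + 5x + 9). Hence a·b ≡ x^2 + 5x + 9 (mod f). (F_13[x]/(f) is a field with 13^3 = 2197 elements since f is irreducible of degree 3.)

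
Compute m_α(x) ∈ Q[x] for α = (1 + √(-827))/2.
m_α(x) = x^2 - x + 207

From 2α - 1 = √(-827), squaring gives (2α - 1)^2 = -827, i.e. 4α^2 - 4α + 1 = -827, so α^2 - α + (1 + 827)/4 = 0. Since -827 ≡ 1 (mod 4), (1 + 827)/4 = 207 ∈ Z. The polynomial x^2 - x + 207 has discriminant 1 - 4·(207) = -827, which is not a perfect square in Q (d = -827 is squarefree and ≠ 1), so x^2 - x + 207 is irreducible over Q. It is the minimal polynomial of α.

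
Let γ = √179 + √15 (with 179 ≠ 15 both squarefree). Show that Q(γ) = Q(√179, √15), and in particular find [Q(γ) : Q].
[Q(γ) : Q] = 4 (equivalently, Q(γ) = Q(√179, √15))

Obviously Q(γ) ⊆ Q(√179, √15), and [Q(√179, √15):Q] = 4 (since 179, 15 are distinct squarefree integers > 1 with 2685 not a perfect square). To show equality we compute the minimal polynomial of γ. From γ = √179 + √15: γ^2 = 179 + 2√(2685) + 15 = 194 + 2√(2685), so γ^2 - 194 = 2√(2685); squaring, (γ^2 - 194)^2 = 4·2685, i.e. γ^4 - 388γ^2 + 37636 - 10740 = 0, i.e. γ^4 - 388γ^2 + 26896 = 0. So γ is a root of x^4 - 388x^2 + 26896. This polynomial is irreducible over Q: it has no rational root (each ±√179 ± √15 is irrational), and any factorization into two quadratics over Q would force √(2685) ∈ Q (pairing opposite roots) or √179, √15 ∈ Q (other pairings), all impossible. Hence [Q(γ):Q] = 4 = [Q(√179, √15):Q], so Q(γ) = Q(√179, √15).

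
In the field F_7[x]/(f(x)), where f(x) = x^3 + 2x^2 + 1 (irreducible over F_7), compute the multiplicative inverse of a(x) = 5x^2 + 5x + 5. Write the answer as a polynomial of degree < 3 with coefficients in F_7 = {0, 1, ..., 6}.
a(x)^(-1) ≡ 2x^2 + 4x + 5 (mod f(x))

Since f is irreducible over F_7, F_7[x]/(f) is a field and a(x) ≠ 0 has an inverse. Apply the extended Euclidean algorithm to f(x) and a(x) in F_7[x]: f(x) = (3x + 3)·a(x) + (5x);  a(x) = (x + 1)·(5x) + (5). The last nonzero remainder is the constant 5 = gcd(f, a) in F_7. Back-substituting through the division chain expresses 5 = s(x)·a(x) + t(x)·f(x) with s(x) ≡ 3x^2 + 6x + 4 (mod f), so (3x^2 + 6x + 4)·a(x) ≡ 5 (mod f). Multiplying by 5^(-1) ≡ 3 in F_7 gives a(x)^(-1) ≡ 3·(3x^2 + 6x + 4) ≡ 2x^2 + 4x + 5 (mod f). Check: (5x^2 + 5x + 5)·(2x^2 + 4x + 5) = 3x^4 + 2x^3 + 6x^2 + 3x + 4 ≡ 1 (mod x^3 + 2x^2 + 1).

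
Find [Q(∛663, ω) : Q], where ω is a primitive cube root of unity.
[Q(∛663, ω) : Q] = 6

[Q(∛663):Q] = 3 (min poly x^3 - 663, irreducible since 663 is not a perfect cube). [Q(ω):Q] = 2 (min poly x^2 + x + 1). Since Q(∛663) ⊂ R and ω ∉ R, we have ω ∉ Q(∛663), so x^2 + x + 1 remains irreducible over Q(∛663) and [Q(∛663, ω) : Q(∛663)] = 2. By the tower law, [Q(∛663, ω) : Q] = 3 · 2 = 6. (In fact Q(∛663, ω) is the splitting field of x^3 - 663 over Q.)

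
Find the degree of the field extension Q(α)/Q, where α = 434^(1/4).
[Q(α):Q] = 4

α is a root of x^4 - 434. By Eisenstein's criterion at the prime p = 2 (which divides the constant term 434 but p^2 = 4 does not, since 434 is squarefree), x^4 - 434 is irreducible over Q. Hence [Q(α):Q] = 4.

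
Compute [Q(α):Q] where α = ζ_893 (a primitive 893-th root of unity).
[Q(α):Q] = 828

The minimal polynomial of ζ_893 over Q is the 893-th cyclotomic polynomial Φ_893(x), which is irreducible over Q and has degree φ(893) = 828. Hence [Q(α):Q] = φ(893) = 828.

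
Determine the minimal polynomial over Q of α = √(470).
m_α(x) = x^2 - 470

α satisfies α^2 - 470 = 0, so x^2 - 470 annihilates α. Since d = 470 is squarefree and ≠ 1, it is not a perfect square in Q, so x^2 - 470 has no rational root and is therefore irreducible over Q (a degree-2 polynomial over a field is irreducible iff it has no root). Hence m_α(x) = x^2 - 470.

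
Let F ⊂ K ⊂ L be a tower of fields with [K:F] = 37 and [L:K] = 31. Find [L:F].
[L:F] = 1147

The tower law says that for any tower of field extensions F ⊂ K ⊂ L with finite degrees, [L:F] = [L:K] · [K:F]. Here this gives [L:F] = 31 · 37 = 1147.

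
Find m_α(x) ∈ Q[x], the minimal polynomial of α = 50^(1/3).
m_α(x) = x^3 - 50

α satisfies α^3 = 50, so x^3 - 50 annihilates α. By the rational root test, a rational root p/q (in lowest terms) of x^3 - 50 would satisfy p^3 = 50 q^3, forcing q = 1 and p^3 = 50; but 50 is not a perfect cube, contradiction. A monic cubic over Q with no rational root is irreducible (any nontrivial factorization would include a linear factor). Hence x^3 - 50 is the minimal polynomial of α, and in particular [Q(α):Q] = 3.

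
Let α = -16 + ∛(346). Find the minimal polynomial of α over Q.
m_α(x) = x^3 + 48x^2 + 768x + 3750

Set β = α + 16 = ∛(346), so β^3 = 346. Then (α + 16)^3 - 346 = 0, i.e. α is a root of g(x) = (x + 16)^3 - 346 = x^3 + 48x^2 + 768x + 3750. Since g(x) = h(x + 16) where h(x) = x^3 - 346, and h is irreducible over Q (because 346 is not a perfect cube, so h has no rational root, and a monic cubic with no rational root is irreducible), g is also irreducible (irreducibility is preserved under the substitution x → x + 16). Hence m_α(x) = x^3 + 48x^2 + 768x + 3750.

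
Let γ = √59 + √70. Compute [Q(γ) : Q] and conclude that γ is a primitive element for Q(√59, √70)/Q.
[Q(γ) : Q] = 4 (equivalently, Q(γ) = Q(√59, √70))

Obviously Q(γ) ⊆ Q(√59, √70), and [Q(√59, √70):Q] = 4 (since 59, 70 are distinct squarefree integers > 1 with 4130 not a perfect square). To show equality we compute the minimal polynomial of γ. From γ = √59 + √70: γ^2 = 59 + 2√(4130) + 70 = 129 + 2√(4130), so γ^2 - 129 = 2√(4130); squaring, (γ^2 - 129)^2 = 4·4130, i.e. γ^4 - 258γ^2 + 16641 - 16520 = 0, i.e. γ^4 - 258γ^2 + 121 = 0. So γ is a root of x^4 - 258x^2 + 121. This polynomial is irreducible over Q: it has no rational root (each ±√59 ± √70 is irrational), and any factorization into two quadratics over Q would force √(4130) ∈ Q (pairing opposite roots) or √59, √70 ∈ Q (other pairings), all impossible. Hence [Q(γ):Q] = 4 = [Q(√59, √70):Q], so Q(γ) = Q(√59, √70).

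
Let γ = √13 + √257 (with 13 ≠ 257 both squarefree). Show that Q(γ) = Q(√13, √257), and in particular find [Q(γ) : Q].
[Q(γ) : Q] = 4 (equivalently, Q(γ) = Q(√13, √257))

Obviously Q(γ) ⊆ Q(√13, √257), and [Q(√13, √257):Q] = 4 (since 13, 257 are distinct squarefree integers > 1 with 3341 not a perfect square). To show equality we compute the minimal polynomial of γ. From γ = √13 + √257: γ^2 = 13 + 2√(3341) + 257 = 270 + 2√(3341), so γ^2 - 270 = 2√(3341); squaring, (γ^2 - 270)^2 = 4·3341, i.e. γ^4 - 540γ^2 + 72900 - 13364 = 0, i.e. γ^4 - 540γ^2 + 59536 = 0. So γ is a root of x^4 - 540x^2 + 59536. This polynomial is irreducible over Q: it has no rational root (each ±√13 ± √257 is irrational), and any factorization into two quadratics over Q would force √(3341) ∈ Q (pairing opposite roots) or √13, √257 ∈ Q (other pairings), all impossible. Hence [Q(γ):Q] = 4 = [Q(√13, √257):Q], so Q(γ) = Q(√13, √257).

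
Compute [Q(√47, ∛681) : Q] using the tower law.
[Q(√47, ∛681) : Q] = 6

Let L = Q(√47, ∛681). Since Q(√47) ⊂ L and [Q(√47):Q] = 2, the tower law gives 2 | [L:Q]. Likewise Q(∛681) ⊂ L with [Q(∛681):Q] = 3 (because 681 is not a perfect cube), so 3 | [L:Q]. As gcd(2,3) = 1, [L:Q] is divisible by 6. Conversely L is generated over Q by √47 and ∛681, so [L:Q] ≤ 2·3 = 6. Therefore [Q(√47, ∛681) : Q] = 6.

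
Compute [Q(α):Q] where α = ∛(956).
[Q(α):Q] = 3

The minimal polynomial of α is x^3 - 956, irreducible over Q since 956 is not a perfect cube (so x^3 - 956 has no rational root). Hence [Q(α):Q] = deg(m_α) = 3.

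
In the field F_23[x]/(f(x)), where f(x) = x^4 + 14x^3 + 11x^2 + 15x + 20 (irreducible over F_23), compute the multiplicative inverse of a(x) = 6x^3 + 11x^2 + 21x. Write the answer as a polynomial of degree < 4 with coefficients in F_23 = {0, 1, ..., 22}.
a(x)^(-1) ≡ 21x^3 + 5x + 21 (mod f(x))

Since f is irreducible over F_23, F_23[x]/(f) is a field and a(x) ≠ 0 has an inverse. Apply the extended Euclidean algorithm to f(x) and a(x) in F_23[x]: f(x) = (4x + 18)·a(x) + (5x^2 + 5x + 20);  a(x) = (15x + 1)·(5x^2 + 5x + 20) + (15x + 3);  (5x^2 + 5x + 20) = (8x + 11)·(15x + 3) + (10). The last nonzero remainder is the constant 10 = gcd(f, a) in F_23. Back-substituting through the division chain expresses 10 = s(x)·a(x) + t(x)·f(x) with s(x) ≡ 3x^3 + 4x + 3 (mod f), so (3x^3 + 4x + 3)·a(x) ≡ 10 (mod f). Multiplying by 10^(-1) ≡ 7 in F_23 gives a(x)^(-1) ≡ 7·(3x^3 + 4x + 3) ≡ 21x^3 + 5x + 21 (mod f). Check: (6x^3 + 11x^2 + 21x)·(21x^3 + 5x + 21) = 11x^6 + x^5 + 11x^4 + 20x^3 + 14x^2 + 4x ≡ 1 (mod x^4 + 14x^3 + 11x^2 + 15x + 20).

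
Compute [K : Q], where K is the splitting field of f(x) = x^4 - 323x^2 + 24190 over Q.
[K : Q] = 4

Solving the quadratic in x^2: x^2 = (323 ± √(323^2 - 4·24190))/2 = (323 ± √7569)/2 = (323 ± 87)/2, giving x^2 = 205 or x^2 = 118. So f(x) = (x^2 - 205)(x^2 - 118) and the roots of f are ±√205, ±√118. Hence the splitting field is K = Q(√205, √118). Since 205 and 118 are distinct squarefree integers > 1, their product 24190 is not a perfect square, so √118 ∉ Q(√205). By the tower law [K:Q] = [Q(√205,√118):Q(√205)] · [Q(√205):Q] = 2 · 2 = 4.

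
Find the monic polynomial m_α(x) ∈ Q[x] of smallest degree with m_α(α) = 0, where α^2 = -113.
m_α(x) = x^2 + 113

α satisfies α^2 + 113 = 0, so x^2 + 113 annihilates α. Since d = -113 is squarefree and ≠ 1, it is not a perfect square in Q, so x^2 + 113 has no rational root and is therefore irreducible over Q (a degree-2 polynomial over a field is irreducible iff it has no root). Hence m_α(x) = x^2 + 113.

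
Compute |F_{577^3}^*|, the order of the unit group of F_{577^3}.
|F_{577^3}^*| = 192100032

F_{577^3} has 577^3 = 192100033 elements; its multiplicative group consists of all nonzero elements, so |F_{577^3}^*| = 192100033 - 1 = 192100032. (It is cyclic since any finite subgroup of the multiplicative group of a field is cyclic.)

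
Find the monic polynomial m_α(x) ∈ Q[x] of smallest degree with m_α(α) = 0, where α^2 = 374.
m_α(x) = x^2 - 374

α satisfies α^2 - 374 = 0, so x^2 - 374 annihilates α. Since d = 374 is squarefree and ≠ 1, it is not a perfect square in Q, so x^2 - 374 has no rational root and is therefore irreducible over Q (a degree-2 polynomial over a field is irreducible iff it has no root). Hence m_α(x) = x^2 - 374.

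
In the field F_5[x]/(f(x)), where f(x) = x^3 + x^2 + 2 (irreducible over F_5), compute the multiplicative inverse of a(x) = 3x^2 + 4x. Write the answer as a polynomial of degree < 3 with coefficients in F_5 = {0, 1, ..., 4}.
a(x)^(-1) ≡ 4x^2 + x + 1 (mod f(x))

Since f is irreducible over F_5, F_5[x]/(f) is a field and a(x) ≠ 0 has an inverse. Apply the extended Euclidean algorithm to f(x) and a(x) in F_5[x]: f(x) = (2x + 1)·a(x) + (x + 2);  a(x) = (3x + 3)·(x + 2) + (4). The last nonzero remainder is the constant 4 = gcd(f, a) in F_5. Back-substituting through the division chain expresses 4 = s(x)·a(x) + t(x)·f(x) with s(x) ≡ x^2 + 4x + 4 (mod f), so (x^2 + 4x + 4)·a(x) ≡ 4 (mod f). Multiplying by 4^(-1) ≡ 4 in F_5 gives a(x)^(-1) ≡ 4·(x^2 + 4x + 4) ≡ 4x^2 + x + 1 (mod f). Check: (3x^2 + 4x)·(4x^2 + x + 1) = 2x^4 + 4x^3 + 2x^2 + 4x ≡ 1 (mod x^3 + x^2 + 2).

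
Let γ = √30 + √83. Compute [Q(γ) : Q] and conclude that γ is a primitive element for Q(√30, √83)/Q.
[Q(γ) : Q] = 4 (equivalently, Q(γ) = Q(√30, √83))

Obviously Q(γ) ⊆ Q(√30, √83), and [Q(√30, √83):Q] = 4 (since 30, 83 are distinct squarefree integers > 1 with 2490 not a perfect square). To show equality we compute the minimal polynomial of γ. From γ = √30 + √83: γ^2 = 30 + 2√(2490) + 83 = 113 + 2√(2490), so γ^2 - 113 = 2√(2490); squaring, (γ^2 - 113)^2 = 4·2490, i.e. γ^4 - 226γ^2 + 12769 - 9960 = 0, i.e. γ^4 - 226γ^2 + 2809 = 0. So γ is a root of x^4 - 226x^2 + 2809. This polynomial is irreducible over Q: it has no rational root (each ±√30 ± √83 is irrational), and any factorization into two quadratics over Q would force √(2490) ∈ Q (pairing opposite roots) or √30, √83 ∈ Q (other pairings), all impossible. Hence [Q(γ):Q] = 4 = [Q(√30, √83):Q], so Q(γ) = Q(√30, √83).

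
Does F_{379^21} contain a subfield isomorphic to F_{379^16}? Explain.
No: F_{379^16} is not a subfield of F_{379^21}

F_{p^m} embeds in F_{p^n} iff m | n. Here 16 ∤ 21 (since 21 = 1·16 + 5 with remainder 5 ≠ 0), so F_{379^16} is not a subfield of F_{379^21}. Equivalently: if it were, the tower law would give 16 = [F_{379^16}:F_379] dividing [F_{379^21}:F_379] = 21, contradiction.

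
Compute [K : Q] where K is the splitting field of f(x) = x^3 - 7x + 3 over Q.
[K : Q] = 6

By the rational root test, any rational root of the monic integer polynomial f(x) = x^3 - 7x + 3 must be an integer dividing the constant term 3, i.e. one of ±{1, 3}. Evaluating: f(1) = -3, f(-1) = 9, f(3) = 9, f(-3) = -3; none is 0, so f has no rational root and is therefore irreducible over Q (a cubic with no linear factor over a field is irreducible). For an irreducible cubic, the Galois group is A_3 or S_3 according as the discriminant disc(f) = -4a^3 - 27b^2 = -4·(-7)^3 - 27·(3)^2 = 1129 is or is not a square in Q. Here disc(f) = 1129 is not a perfect square in Q, so the Galois group of f over Q is not contained in A_3 and must be all of S_3. The splitting field has degree |S_3| = 6 over Q, so [K : Q] = 6.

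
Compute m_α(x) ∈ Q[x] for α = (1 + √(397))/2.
m_α(x) = x^2 - x - 99

From 2α - 1 = √(397), squaring gives (2α - 1)^2 = 397, i.e. 4α^2 - 4α + 1 = 397, so α^2 - α + (1 - 397)/4 = 0. Since 397 ≡ 1 (mod 4), (1 - 397)/4 = -99 ∈ Z. The polynomial x^2 - x - 99 has discriminant 1 - 4·(-99) = 397, which is not a perfect square in Q (d = 397 is squarefree and ≠ 1), so x^2 - x - 99 is irreducible over Q. It is the minimal polynomial of α.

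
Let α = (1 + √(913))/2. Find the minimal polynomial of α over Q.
m_α(x) = x^2 - x - 228

From 2α - 1 = √(913), squaring gives (2α - 1)^2 = 913, i.e. 4α^2 - 4α + 1 = 913, so α^2 - α + (1 - 913)/4 = 0. Since 913 ≡ 1 (mod 4), (1 - 913)/4 = -228 ∈ Z. The polynomial x^2 - x - 228 has discriminant 1 - 4·(-228) = 913, which is not a perfect square in Q (d = 913 is squarefree and ≠ 1), so x^2 - x - 228 is irreducible over Q. It is the minimal polynomial of α.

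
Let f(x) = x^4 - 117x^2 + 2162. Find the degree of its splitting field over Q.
[K : Q] = 4

Solving the quadratic in x^2: x^2 = (117 ± √(117^2 - 4·2162))/2 = (117 ± √5041)/2 = (117 ± 71)/2, giving x^2 = 23 or x^2 = 94. So f(x) = (x^2 - 23)(x^2 - 94) and the roots of f are ±√23, ±√94. Hence the splitting field is K = Q(√23, √94). Since 23 and 94 are distinct squarefree integers > 1, their product 2162 is not a perfect square, so √94 ∉ Q(√23). By the tower law [K:Q] = [Q(√23,√94):Q(√23)] · [Q(√23):Q] = 2 · 2 = 4.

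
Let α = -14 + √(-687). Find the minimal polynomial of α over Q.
m_α(x) = x^2 + 28x + 883

From α + 14 = √(-687), squaring gives (α + 14)^2 = -687, i.e. α^2 + 28α + 196 = -687, so α^2 + 28α + 883 = 0. The discriminant of x^2 + 28x + 883 is (28)^2 - 4·(883) = 784 - 3532 = -2748, and 4·(-687) is not a perfect square in Q since -687 is squarefree and ≠ 1. Hence x^2 + 28x + 883 is irreducible over Q and is the minimal polynomial of α.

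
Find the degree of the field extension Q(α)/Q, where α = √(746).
[Q(α):Q] = 2

[Q(α):Q] equals the degree of the minimal polynomial of α. Here α^2 = 746 and x^2 - 746 is irreducible (d = 746 is squarefree, ≠ 1, hence not a square), so deg(m_α) = 2. Thus [Q(α):Q] = 2.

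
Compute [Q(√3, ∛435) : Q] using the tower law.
[Q(√3, ∛435) : Q] = 6

Let L = Q(√3, ∛435). Since Q(√3) ⊂ L and [Q(√3):Q] = 2, the tower law gives 2 | [L:Q]. Likewise Q(∛435) ⊂ L with [Q(∛435):Q] = 3 (because 435 is not a perfect cube), so 3 | [L:Q]. As gcd(2,3) = 1, [L:Q] is divisible by 6. Conversely L is generated over Q by √3 and ∛435, so [L:Q] ≤ 2·3 = 6. Therefore [Q(√3, ∛435) : Q] = 6.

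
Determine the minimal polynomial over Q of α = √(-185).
m_α(x) = x^2 + 185

α satisfies α^2 + 185 = 0, so x^2 + 185 annihilates α. Since d = -185 is squarefree and ≠ 1, it is not a perfect square in Q, so x^2 + 185 has no rational root and is therefore irreducible over Q (a degree-2 polynomial over a field is irreducible iff it has no root). Hence m_α(x) = x^2 + 185.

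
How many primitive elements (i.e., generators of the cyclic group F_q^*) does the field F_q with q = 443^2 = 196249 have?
There are φ(196248) = 55296 primitive elements

F_q^* is cyclic of order q - 1 = 196248. A cyclic group of order m has exactly φ(m) generators. Here m = 196248 = 2^3 · 3 · 13 · 17 · 37, so the number of primitive elements is φ(196248) = 55296.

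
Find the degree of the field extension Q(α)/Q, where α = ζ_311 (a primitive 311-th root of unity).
[Q(α):Q] = 310

The minimal polynomial of ζ_311 over Q is the 311-th cyclotomic polynomial Φ_311(x), which is irreducible over Q and has degree φ(311) = 310. Hence [Q(α):Q] = φ(311) = 310.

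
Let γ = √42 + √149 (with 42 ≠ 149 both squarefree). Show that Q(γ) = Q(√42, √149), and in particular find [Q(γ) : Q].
[Q(γ) : Q] = 4 (equivalently, Q(γ) = Q(√42, √149))

Obviously Q(γ) ⊆ Q(√42, √149), and [Q(√42, √149):Q] = 4 (since 42, 149 are distinct squarefree integers > 1 with 6258 not a perfect square). To show equality we compute the minimal polynomial of γ. From γ = √42 + √149: γ^2 = 42 + 2√(6258) + 149 = 191 + 2√(6258), so γ^2 - 191 = 2√(6258); squaring, (γ^2 - 191)^2 = 4·6258, i.e. γ^4 - 382γ^2 + 36481 - 25032 = 0, i.e. γ^4 - 382γ^2 + 11449 = 0. So γ is a root of x^4 - 382x^2 + 11449. This polynomial is irreducible over Q: it has no rational root (each ±√42 ± √149 is irrational), and any factorization into two quadratics over Q would force √(6258) ∈ Q (pairing opposite roots) or √42, √149 ∈ Q (other pairings), all impossible. Hence [Q(γ):Q] = 4 = [Q(√42, √149):Q], so Q(γ) = Q(√42, √149).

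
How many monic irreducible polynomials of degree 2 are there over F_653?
There are 212878 monic irreducible polynomials of degree 2 over F_653

Each element of F_{653^2} that lies in no proper subfield is a root of exactly one monic irreducible of degree 2 over F_653, and each such polynomial has 2 distinct roots in F_{653^2}. By Möbius inversion the count is N_653(2) = (1/2) Σ_{d|2} μ(2/d) · 653^d = (1/2)(μ(2)·653^1 + μ(1)·653^2) = 425756/2 = 212878.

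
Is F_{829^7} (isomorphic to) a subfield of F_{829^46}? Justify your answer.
No: F_{829^7} is not a subfield of F_{829^46}

F_{p^m} embeds in F_{p^n} iff m | n. Here 7 ∤ 46 (since 46 = 6·7 + 4 with remainder 4 ≠ 0), so F_{829^7} is not a subfield of F_{829^46}. Equivalently: if it were, the tower law would give 7 = [F_{829^7}:F_829] dividing [F_{829^46}:F_829] = 46, contradiction.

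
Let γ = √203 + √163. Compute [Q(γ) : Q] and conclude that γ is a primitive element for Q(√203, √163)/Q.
[Q(γ) : Q] = 4 (equivalently, Q(γ) = Q(√203, √163))

Obviously Q(γ) ⊆ Q(√203, √163), and [Q(√203, √163):Q] = 4 (since 203, 163 are distinct squarefree integers > 1 with 33089 not a perfect square). To show equality we compute the minimal polynomial of γ. From γ = √203 + √163: γ^2 = 203 + 2√(33089) + 163 = 366 + 2√(33089), so γ^2 - 366 = 2√(33089); squaring, (γ^2 - 366)^2 = 4·33089, i.e. γ^4 - 732γ^2 + 133956 - 132356 = 0, i.e. γ^4 - 732γ^2 + 1600 = 0. So γ is a root of x^4 - 732x^2 + 1600. This polynomial is irreducible over Q: it has no rational root (each ±√203 ± √163 is irrational), and any factorization into two quadratics over Q would force √(33089) ∈ Q (pairing opposite roots) or √203, √163 ∈ Q (other pairings), all impossible. Hence [Q(γ):Q] = 4 = [Q(√203, √163):Q], so Q(γ) = Q(√203, √163).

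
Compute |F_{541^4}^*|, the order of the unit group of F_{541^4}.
|F_{541^4}^*| = 85662167760

F_{541^4} has 541^4 = 85662167761 elements; its multiplicative group consists of all nonzero elements, so |F_{541^4}^*| = 85662167761 - 1 = 85662167760. (It is cyclic since any finite subgroup of the multiplicative group of a field is cyclic.)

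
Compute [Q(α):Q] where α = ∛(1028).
[Q(α):Q] = 3

The minimal polynomial of α is x^3 - 1028, irreducible over Q since 1028 is not a perfect cube (so x^3 - 1028 has no rational root). Hence [Q(α):Q] = deg(m_α) = 3.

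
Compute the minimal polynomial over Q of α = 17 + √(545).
m_α(x) = x^2 - 34x - 256

From α - 17 = √(545), squaring gives (α - 17)^2 = 545, i.e. α^2 - 34α + 289 = 545, so α^2 - 34α - 256 = 0. The discriminant of x^2 - 34x - 256 is (-34)^2 - 4·(-256) = 1156 + 1024 = 2180, and 4·(545) is not a perfect square in Q since 545 is squarefree and ≠ 1. Hence x^2 - 34x - 256 is irreducible over Q and is the minimal polynomial of α.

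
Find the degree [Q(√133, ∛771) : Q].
[Q(√133, ∛771) : Q] = 6

Let L = Q(√133, ∛771). Since Q(√133) ⊂ L and [Q(√133):Q] = 2, the tower law gives 2 | [L:Q]. Likewise Q(∛771) ⊂ L with [Q(∛771):Q] = 3 (because 771 is not a perfect cube), so 3 | [L:Q]. As gcd(2,3) = 1, [L:Q] is divisible by 6. Conversely L is generated over Q by √133 and ∛771, so [L:Q] ≤ 2·3 = 6. Therefore [Q(√133, ∛771) : Q] = 6.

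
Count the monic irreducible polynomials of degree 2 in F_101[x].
There are 5050 monic irreducible polynomials of degree 2 over F_101

Each element of F_{101^2} that lies in no proper subfield is a root of exactly one monic irreducible of degree 2 over F_101, and each such polynomial has 2 distinct roots in F_{101^2}. By Möbius inversion the count is N_101(2) = (1/2) Σ_{d|2} μ(2/d) · 101^d = (1/2)(μ(2)·101^1 + μ(1)·101^2) = 10100/2 = 5050.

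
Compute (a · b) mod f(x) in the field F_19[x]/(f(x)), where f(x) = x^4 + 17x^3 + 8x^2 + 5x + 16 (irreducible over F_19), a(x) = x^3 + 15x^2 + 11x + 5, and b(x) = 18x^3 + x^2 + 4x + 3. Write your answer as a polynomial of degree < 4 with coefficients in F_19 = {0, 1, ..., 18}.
a · b ≡ 18x^3 + 14x^2 + 9x + 5 (mod f(x))

Multiply in F_19[x]: a(x)·b(x) = (x^3 + 15x^2 + 11x + 5)·(18x^3 + x^2 + 4x + 3) = 18x^6 + 5x^5 + 8x^4 + 12x^3 + 18x^2 + 15x + 15. This has degree ≥ 4, so divide by f(x) over F_19: 18x^6 + 5x^5 + 8x^4 + 12x^3 + 18x^2 + 15x + 15 = (18x^2 + 3x + 3)·(x^4 + 17x^3 + 8x^2 + 5x + 16) + (18x^3 + 14x^2 + 9x + 5). Hence a·b ≡ 18x^3 + 14x^2 + 9x + 5 (mod f). (F_19[x]/(f) is a field with 19^4 = 130321 elements since f is irreducible of degree 4.)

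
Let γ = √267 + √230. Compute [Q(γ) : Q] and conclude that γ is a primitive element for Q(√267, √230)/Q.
[Q(γ) : Q] = 4 (equivalently, Q(γ) = Q(√267, √230))

Obviously Q(γ) ⊆ Q(√267, √230), and [Q(√267, √230):Q] = 4 (since 267, 230 are distinct squarefree integers > 1 with 61410 not a perfect square). To show equality we compute the minimal polynomial of γ. From γ = √267 + √230: γ^2 = 267 + 2√(61410) + 230 = 497 + 2√(61410), so γ^2 - 497 = 2√(61410); squaring, (γ^2 - 497)^2 = 4·61410, i.e. γ^4 - 994γ^2 + 247009 - 245640 = 0, i.e. γ^4 - 994γ^2 + 1369 = 0. So γ is a root of x^4 - 994x^2 + 1369. This polynomial is irreducible over Q: it has no rational root (each ±√267 ± √230 is irrational), and any factorization into two quadratics over Q would force √(61410) ∈ Q (pairing opposite roots) or √267, √230 ∈ Q (other pairings), all impossible. Hence [Q(γ):Q] = 4 = [Q(√267, √230):Q], so Q(γ) = Q(√267, √230).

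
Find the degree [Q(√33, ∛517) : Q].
[Q(√33, ∛517) : Q] = 6

Let L = Q(√33, ∛517). Since Q(√33) ⊂ L and [Q(√33):Q] = 2, the tower law gives 2 | [L:Q]. Likewise Q(∛517) ⊂ L with [Q(∛517):Q] = 3 (because 517 is not a perfect cube), so 3 | [L:Q]. As gcd(2,3) = 1, [L:Q] is divisible by 6. Conversely L is generated over Q by √33 and ∛517, so [L:Q] ≤ 2·3 = 6. Therefore [Q(√33, ∛517) : Q] = 6.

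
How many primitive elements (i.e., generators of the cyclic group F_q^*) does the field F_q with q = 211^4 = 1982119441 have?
There are φ(1982119440) = 438337536 primitive elements

F_q^* is cyclic of order q - 1 = 1982119440. A cyclic group of order m has exactly φ(m) generators. Here m = 1982119440 = 2^4 · 3 · 5 · 7 · 53 · 113 · 197, so the number of primitive elements is φ(1982119440) = 438337536.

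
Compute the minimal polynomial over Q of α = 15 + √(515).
m_α(x) = x^2 - 30x - 290

From α - 15 = √(515), squaring gives (α - 15)^2 = 515, i.e. α^2 - 30α + 225 = 515, so α^2 - 30α - 290 = 0. The discriminant of x^2 - 30x - 290 is (-30)^2 - 4·(-290) = 900 + 1160 = 2060, and 4·(515) is not a perfect square in Q since 515 is squarefree and ≠ 1. Hence x^2 - 30x - 290 is irreducible over Q and is the minimal polynomial of α.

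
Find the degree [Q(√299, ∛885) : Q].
[Q(√299, ∛885) : Q] = 6

Let L = Q(√299, ∛885). Since Q(√299) ⊂ L and [Q(√299):Q] = 2, the tower law gives 2 | [L:Q]. Likewise Q(∛885) ⊂ L with [Q(∛885):Q] = 3 (because 885 is not a perfect cube), so 3 | [L:Q]. As gcd(2,3) = 1, [L:Q] is divisible by 6. Conversely L is generated over Q by √299 and ∛885, so [L:Q] ≤ 2·3 = 6. Therefore [Q(√299, ∛885) : Q] = 6.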